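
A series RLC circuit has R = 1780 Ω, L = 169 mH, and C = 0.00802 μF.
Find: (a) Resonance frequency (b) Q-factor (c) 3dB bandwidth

Step 1 — Resonance condition Im(Z)=0 gives ω₀ = 1/√(LC).
Step 2 — ω₀ = 1/√(0.169·8.02e-09) = 2.716e+04 rad/s.
Step 3 — f₀ = ω₀/(2π) = 4323 Hz.
Step 4 — Series Q: Q = ω₀L/R = 2.716e+04·0.169/1780 = 2.579.
Step 5 — 3dB bandwidth: Δω = ω₀/Q = 1.053e+04 rad/s; BW = Δω/(2π) = 1676 Hz.

(a) f₀ = 4323 Hz  (b) Q = 2.579  (c) BW = 1676 Hz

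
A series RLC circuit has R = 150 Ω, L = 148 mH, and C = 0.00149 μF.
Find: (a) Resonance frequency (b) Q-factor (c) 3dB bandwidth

Step 1 — Resonance: ω₀ = 1/√(LC) = 1/√(0.148·1.49e-09) = 6.734e+04 rad/s.
Step 2 — f₀ = ω₀/(2π) = 1.072e+04 Hz.
Step 3 — Series Q: Q = ω₀L/R = 6.734e+04·0.148/150 = 66.44.
Step 4 — Bandwidth: Δω = ω₀/Q = 1014 rad/s; BW = Δω/(2π) = 161.3 Hz.

(a) f₀ = 1.072e+04 Hz  (b) Q = 66.44  (c) BW = 161.3 Hz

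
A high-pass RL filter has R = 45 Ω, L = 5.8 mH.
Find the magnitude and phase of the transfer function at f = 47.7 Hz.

Step 1 — Angular frequency: ω = 2π·47.7 = 299.7 rad/s.
Step 2 — Transfer function: H(jω) = jωL/(R + jωL).
Step 3 — Numerator jωL = j·1.738; denominator R + jωL = 45 + j1.738.
Step 4 — H = 0.00149 + j0.03857.
Step 5 — Magnitude: |H| = 0.0386 (-28.3 dB); phase: φ = 87.8°.

|H| = 0.0386 (-28.3 dB), φ = 87.8°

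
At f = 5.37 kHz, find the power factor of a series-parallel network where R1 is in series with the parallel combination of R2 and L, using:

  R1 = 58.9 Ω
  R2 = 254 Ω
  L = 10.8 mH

Step 1 — Angular frequency: ω = 2π·f = 2π·5370 = 3.374e+04 rad/s.
Step 2 — Component impedances:
  R1: Z = R = 58.9 Ω
  R2: Z = R = 254 Ω
  L: Z = jωL = j·3.374e+04·0.0108 = 0 + j364.4 Ω
Step 3 — Parallel branch: R2 || L = 1/(1/R2 + 1/L) = 170.9 + j119.2 Ω.
Step 4 — Series with R1: Z_total = R1 + (R2 || L) = 229.8 + j119.2 Ω = 258.9∠27.4° Ω.
Step 5 — Power factor: PF = cos(φ) = Re(Z)/|Z| = 229.84/258.89 = 0.8878.
Step 6 — Type: Im(Z) = 119.2 ⇒ lagging (phase φ = 27.4°).

PF = 0.8878 (lagging, φ = 27.4°)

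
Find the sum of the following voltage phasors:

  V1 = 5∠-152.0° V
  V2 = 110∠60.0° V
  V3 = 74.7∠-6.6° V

Step 1 — Convert each phasor to rectangular form:
  V1 = 5·(cos(-152.0°) + j·sin(-152.0°)) = -4.415 - j2.347 V
  V2 = 110·(cos(60.0°) + j·sin(60.0°)) = 55 + j95.26 V
  V3 = 74.7·(cos(-6.6°) + j·sin(-6.6°)) = 74.2 - j8.586 V
Step 2 — Sum components: V_total = 124.8 + j84.33 V.
Step 3 — Convert to polar: |V_total| = 150.6 V, ∠V_total = 34.0°.

V_total = 150.6∠34.0° V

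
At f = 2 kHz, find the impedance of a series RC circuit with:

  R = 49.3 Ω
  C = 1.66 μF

Step 1 — Angular frequency: ω = 2π·f = 2π·2000 = 1.257e+04 rad/s.
Step 2 — Component impedances:
  R: Z = R = 49.3 Ω
  C: Z = 1/(jωC) = -j/(ω·C) = 0 - j47.94 Ω
Step 3 — Series combination: Z_total = R + C = 49.3 - j47.94 Ω = 68.76∠-44.2° Ω.

Z = 49.3 - j47.94 Ω = 68.76∠-44.2° Ω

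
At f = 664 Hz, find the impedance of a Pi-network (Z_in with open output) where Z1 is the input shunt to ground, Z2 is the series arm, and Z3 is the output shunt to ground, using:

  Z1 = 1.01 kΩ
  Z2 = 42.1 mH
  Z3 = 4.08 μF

Step 1 — Angular frequency: ω = 2π·f = 2π·664 = 4172 rad/s.
Step 2 — Component impedances:
  Z1: Z = R = 1010 Ω
  Z2: Z = jωL = j·4172·0.0421 = 0 + j175.6 Ω
  Z3: Z = 1/(jωC) = -j/(ω·C) = 0 - j58.75 Ω
Step 3 — With open output, the series arm Z2 and the output shunt Z3 appear in series to ground: Z2 + Z3 = 0 + j116.9 Ω.
Step 4 — Parallel with input shunt Z1: Z_in = Z1 || (Z2 + Z3) = 13.35 + j115.3 Ω = 116.1∠83.4° Ω.

Z = 13.35 + j115.3 Ω = 116.1∠83.4° Ω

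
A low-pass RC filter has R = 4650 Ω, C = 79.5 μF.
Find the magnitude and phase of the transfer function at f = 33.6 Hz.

Step 1 — Angular frequency: ω = 2π·33.6 = 211.1 rad/s.
Step 2 — Transfer function: H(jω) = 1/(1 + jωRC).
Step 3 — Denominator: 1 + jωRC = 1 + j·211.1·4650·7.95e-05 = 1 + j78.04.
Step 4 — H = 0.0001642 - j0.01281.
Step 5 — Magnitude: |H| = 0.01281 (-37.8 dB); phase: φ = -89.3°.

|H| = 0.01281 (-37.8 dB), φ = -89.3°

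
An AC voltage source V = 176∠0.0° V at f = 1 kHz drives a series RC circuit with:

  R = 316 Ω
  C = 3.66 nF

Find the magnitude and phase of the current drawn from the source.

Step 1 — Angular frequency: ω = 2π·f = 2π·1000 = 6283 rad/s.
Step 2 — Component impedances:
  R: Z = R = 316 Ω
  C: Z = 1/(jωC) = -j/(ω·C) = 0 - j4.348e+04 Ω
Step 3 — Series combination: Z_total = R + C = 316 - j4.348e+04 Ω = 4.349e+04∠-89.6° Ω.
Step 4 — Source phasor: V = 176∠0.0° V = 176 V.
Step 5 — Ohm's law: I = V / Z_total = (176) / (316 - j4.348e+04) = 2.941e-05 + j0.004047 A.
Step 6 — Convert to polar: |I| = 0.004047 A, ∠I = 89.6°.

I = 0.004047∠89.6° A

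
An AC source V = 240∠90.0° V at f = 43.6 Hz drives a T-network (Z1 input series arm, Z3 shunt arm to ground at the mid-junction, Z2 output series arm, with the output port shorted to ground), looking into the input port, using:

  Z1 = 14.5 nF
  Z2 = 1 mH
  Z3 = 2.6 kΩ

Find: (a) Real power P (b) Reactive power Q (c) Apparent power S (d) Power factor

Step 1 — Angular frequency: ω = 2π·f = 2π·43.6 = 273.9 rad/s.
Step 2 — Component impedances:
  Z1: Z = 1/(jωC) = -j/(ω·C) = 0 - j2.517e+05 Ω
  Z2: Z = jωL = j·273.9·0.001 = 0 + j0.2739 Ω
  Z3: Z = R = 2600 Ω
Step 3 — With the output port shorted to ground, the output series arm Z2 runs from the junction to ground; the shunt arm Z3 also runs from the junction to ground. They appear in parallel: Z3 || Z2 = 2.886e-05 + j0.2739 Ω.
Step 4 — Series with input arm Z1: Z_in = Z1 + (Z3 || Z2) = 0 - j2.517e+05 Ω = 2.517e+05∠-90.0° Ω.
Step 5 — Source phasor: V = 240∠90.0° V = 0 + j240 V.
Step 6 — Current: I = V / Z = -0.0009533 A = 0.0009533∠180.0° A.
Step 7 — Complex power: S = V·I* = 0 - j0.2288 VA.
Step 8 — Real power: P = Re(S) = 0 W.
Step 9 — Reactive power: Q = Im(S) = -0.2288 VAR.
Step 10 — Apparent power: |S| = 0.2288 VA.
Step 11 — Power factor: PF = P/|S| = 0 (leading).

(a) P = 0 W  (b) Q = -0.2288 VAR  (c) S = 0.2288 VA  (d) PF = 0 (leading)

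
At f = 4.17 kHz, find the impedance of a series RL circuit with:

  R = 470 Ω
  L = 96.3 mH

Step 1 — Angular frequency: ω = 2π·f = 2π·4170 = 2.62e+04 rad/s.
Step 2 — Component impedances:
  R: Z = R = 470 Ω
  L: Z = jωL = j·2.62e+04·0.0963 = 0 + j2523 Ω
Step 3 — Series combination: Z_total = R + L = 470 + j2523 Ω = 2567∠79.4° Ω.

Z = 470 + j2523 Ω = 2567∠79.4° Ω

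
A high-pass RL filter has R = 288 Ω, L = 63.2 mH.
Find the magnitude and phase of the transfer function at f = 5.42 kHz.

Step 1 — Angular frequency: ω = 2π·5420 = 3.405e+04 rad/s.
Step 2 — Transfer function: H(jω) = jωL/(R + jωL).
Step 3 — Numerator jωL = j·2152; denominator R + jωL = 288 + j2152.
Step 4 — H = 0.9824 + j0.1315.
Step 5 — Magnitude: |H| = 0.9912 (-0.1 dB); phase: φ = 7.6°.

|H| = 0.9912 (-0.1 dB), φ = 7.6°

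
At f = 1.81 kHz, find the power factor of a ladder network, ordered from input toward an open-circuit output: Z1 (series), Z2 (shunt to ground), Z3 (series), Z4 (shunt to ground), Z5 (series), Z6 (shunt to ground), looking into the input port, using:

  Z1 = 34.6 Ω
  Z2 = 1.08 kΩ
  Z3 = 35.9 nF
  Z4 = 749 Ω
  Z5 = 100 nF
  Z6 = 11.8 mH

Step 1 — Angular frequency: ω = 2π·f = 2π·1810 = 1.137e+04 rad/s.
Step 2 — Component impedances:
  Z1: Z = R = 34.6 Ω
  Z2: Z = R = 1080 Ω
  Z3: Z = 1/(jωC) = -j/(ω·C) = 0 - j2449 Ω
  Z4: Z = R = 749 Ω
  Z5: Z = 1/(jωC) = -j/(ω·C) = 0 - j879.3 Ω
  Z6: Z = jωL = j·1.137e+04·0.0118 = 0 + j134.2 Ω
Step 3 — Ladder network (open output): work backward from the far end, alternating series and parallel combinations. Z_in = 946.6 - j326.6 Ω = 1001∠-19.0° Ω.
Step 4 — Power factor: PF = cos(φ) = Re(Z)/|Z| = 946.58/1001.4 = 0.9453.
Step 5 — Type: Im(Z) = -326.6 ⇒ leading (phase φ = -19.0°).

PF = 0.9453 (leading, φ = -19.0°)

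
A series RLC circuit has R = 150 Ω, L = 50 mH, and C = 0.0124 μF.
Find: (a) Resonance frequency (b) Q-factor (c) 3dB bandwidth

Step 1 — Resonance condition Im(Z)=0 gives ω₀ = 1/√(LC).
Step 2 — ω₀ = 1/√(0.05·1.24e-08) = 4.016e+04 rad/s.
Step 3 — f₀ = ω₀/(2π) = 6392 Hz.
Step 4 — Series Q: Q = ω₀L/R = 4.016e+04·0.05/150 = 13.39.
Step 5 — 3dB bandwidth: Δω = ω₀/Q = 3000 rad/s; BW = Δω/(2π) = 477.5 Hz.

(a) f₀ = 6392 Hz  (b) Q = 13.39  (c) BW = 477.5 Hz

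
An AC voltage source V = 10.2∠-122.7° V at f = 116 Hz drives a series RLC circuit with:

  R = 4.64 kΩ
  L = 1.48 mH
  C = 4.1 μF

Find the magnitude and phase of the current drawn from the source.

Step 1 — Angular frequency: ω = 2π·f = 2π·116 = 728.8 rad/s.
Step 2 — Component impedances:
  R: Z = R = 4640 Ω
  L: Z = jωL = j·728.8·0.00148 = 0 + j1.079 Ω
  C: Z = 1/(jωC) = -j/(ω·C) = 0 - j334.6 Ω
Step 3 — Series combination: Z_total = R + L + C = 4640 - j333.6 Ω = 4652∠-4.1° Ω.
Step 4 — Source phasor: V = 10.2∠-122.7° V = -5.51 - j8.583 V.
Step 5 — Ohm's law: I = V / Z_total = (-5.51 - j8.583) / (4640 - j333.6) = -0.001049 - j0.001925 A.
Step 6 — Convert to polar: |I| = 0.002193 A, ∠I = -118.6°.

I = 0.002193∠-118.6° A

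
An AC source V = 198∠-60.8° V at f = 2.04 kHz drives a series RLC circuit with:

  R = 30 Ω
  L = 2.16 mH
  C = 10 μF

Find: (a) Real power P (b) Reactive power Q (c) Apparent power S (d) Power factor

Step 1 — Angular frequency: ω = 2π·f = 2π·2040 = 1.282e+04 rad/s.
Step 2 — Component impedances:
  R: Z = R = 30 Ω
  L: Z = jωL = j·1.282e+04·0.00216 = 0 + j27.69 Ω
  C: Z = 1/(jωC) = -j/(ω·C) = 0 - j7.802 Ω
Step 3 — Series combination: Z_total = R + L + C = 30 + j19.88 Ω = 35.99∠33.5° Ω.
Step 4 — Source phasor: V = 198∠-60.8° V = 96.6 - j172.8 V.
Step 5 — Current: I = V / Z = -0.416 - j5.486 A = 5.501∠-94.3° A.
Step 6 — Complex power: S = V·I* = 907.9 + j601.8 VA.
Step 7 — Real power: P = Re(S) = 907.9 W.
Step 8 — Reactive power: Q = Im(S) = 601.8 VAR.
Step 9 — Apparent power: |S| = 1089 VA.
Step 10 — Power factor: PF = P/|S| = 0.8335 (lagging).

(a) P = 907.9 W  (b) Q = 601.8 VAR  (c) S = 1089 VA  (d) PF = 0.8335 (lagging)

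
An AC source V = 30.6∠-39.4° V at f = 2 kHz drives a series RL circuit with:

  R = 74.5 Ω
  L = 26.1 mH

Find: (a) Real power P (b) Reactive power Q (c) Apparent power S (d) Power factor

Step 1 — Angular frequency: ω = 2π·f = 2π·2000 = 1.257e+04 rad/s.
Step 2 — Component impedances:
  R: Z = R = 74.5 Ω
  L: Z = jωL = j·1.257e+04·0.0261 = 0 + j328 Ω
Step 3 — Series combination: Z_total = R + L = 74.5 + j328 Ω = 336.3∠77.2° Ω.
Step 4 — Source phasor: V = 30.6∠-39.4° V = 23.65 - j19.42 V.
Step 5 — Current: I = V / Z = -0.04074 - j0.08135 A = 0.09098∠-116.6° A.
Step 6 — Complex power: S = V·I* = 0.6167 + j2.715 VA.
Step 7 — Real power: P = Re(S) = 0.6167 W.
Step 8 — Reactive power: Q = Im(S) = 2.715 VAR.
Step 9 — Apparent power: |S| = 2.784 VA.
Step 10 — Power factor: PF = P/|S| = 0.2215 (lagging).

(a) P = 0.6167 W  (b) Q = 2.715 VAR  (c) S = 2.784 VA  (d) PF = 0.2215 (lagging)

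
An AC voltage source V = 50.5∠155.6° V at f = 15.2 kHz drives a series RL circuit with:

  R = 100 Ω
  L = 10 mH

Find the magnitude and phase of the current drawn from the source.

Step 1 — Angular frequency: ω = 2π·f = 2π·1.52e+04 = 9.55e+04 rad/s.
Step 2 — Component impedances:
  R: Z = R = 100 Ω
  L: Z = jωL = j·9.55e+04·0.01 = 0 + j955 Ω
Step 3 — Series combination: Z_total = R + L = 100 + j955 Ω = 960.3∠84.0° Ω.
Step 4 — Source phasor: V = 50.5∠155.6° V = -45.99 + j20.86 V.
Step 5 — Ohm's law: I = V / Z_total = (-45.99 + j20.86) / (100 + j955) = 0.01662 + j0.04989 A.
Step 6 — Convert to polar: |I| = 0.05259 A, ∠I = 71.6°.

I = 0.05259∠71.6° A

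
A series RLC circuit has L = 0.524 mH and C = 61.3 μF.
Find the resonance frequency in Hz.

Step 1 — Resonance condition Im(Z)=0 gives ω₀ = 1/√(LC).
Step 2 — ω₀ = 1/√(0.000524·6.13e-05) = 5580 rad/s.
Step 3 — f₀ = ω₀/(2π) = 888 Hz.

f₀ = 888 Hz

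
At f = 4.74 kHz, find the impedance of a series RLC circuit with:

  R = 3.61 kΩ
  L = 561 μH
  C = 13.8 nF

Step 1 — Angular frequency: ω = 2π·f = 2π·4740 = 2.978e+04 rad/s.
Step 2 — Component impedances:
  R: Z = R = 3610 Ω
  L: Z = jωL = j·2.978e+04·0.000561 = 0 + j16.71 Ω
  C: Z = 1/(jωC) = -j/(ω·C) = 0 - j2433 Ω
Step 3 — Series combination: Z_total = R + L + C = 3610 - j2416 Ω = 4344∠-33.8° Ω.

Z = 3610 - j2416 Ω = 4344∠-33.8° Ω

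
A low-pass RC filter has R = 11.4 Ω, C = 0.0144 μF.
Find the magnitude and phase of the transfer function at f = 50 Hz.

Step 1 — Angular frequency: ω = 2π·50 = 314.2 rad/s.
Step 2 — Transfer function: H(jω) = 1/(1 + jωRC).
Step 3 — Denominator: 1 + jωRC = 1 + j·314.2·11.4·1.44e-08 = 1 + j5.157e-05.
Step 4 — H = 1 - j5.157e-05.
Step 5 — Magnitude: |H| = 1 (-0.0 dB); phase: φ = -0.0°.

|H| = 1 (-0.0 dB), φ = -0.0°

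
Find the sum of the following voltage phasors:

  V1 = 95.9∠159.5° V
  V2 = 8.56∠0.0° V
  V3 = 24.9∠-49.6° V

Step 1 — Convert each phasor to rectangular form:
  V1 = 95.9·(cos(159.5°) + j·sin(159.5°)) = -89.83 + j33.58 V
  V2 = 8.56·(cos(0.0°) + j·sin(0.0°)) = 8.56 V
  V3 = 24.9·(cos(-49.6°) + j·sin(-49.6°)) = 16.14 - j18.96 V
Step 2 — Sum components: V_total = -65.13 + j14.62 V.
Step 3 — Convert to polar: |V_total| = 66.75 V, ∠V_total = 167.3°.

V_total = 66.75∠167.3° V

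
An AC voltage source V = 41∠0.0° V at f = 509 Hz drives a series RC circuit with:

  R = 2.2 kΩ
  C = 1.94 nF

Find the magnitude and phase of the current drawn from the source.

Step 1 — Angular frequency: ω = 2π·f = 2π·509 = 3198 rad/s.
Step 2 — Component impedances:
  R: Z = R = 2200 Ω
  C: Z = 1/(jωC) = -j/(ω·C) = 0 - j1.612e+05 Ω
Step 3 — Series combination: Z_total = R + C = 2200 - j1.612e+05 Ω = 1.612e+05∠-89.2° Ω.
Step 4 — Source phasor: V = 41∠0.0° V = 41 V.
Step 5 — Ohm's law: I = V / Z_total = (41) / (2200 - j1.612e+05) = 3.472e-06 + j0.0002543 A.
Step 6 — Convert to polar: |I| = 0.0002544 A, ∠I = 89.2°.

I = 0.0002544∠89.2° A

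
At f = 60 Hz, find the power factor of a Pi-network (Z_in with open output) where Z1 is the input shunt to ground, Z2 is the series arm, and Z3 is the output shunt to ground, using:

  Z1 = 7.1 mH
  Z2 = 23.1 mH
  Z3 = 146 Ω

Step 1 — Angular frequency: ω = 2π·f = 2π·60 = 377 rad/s.
Step 2 — Component impedances:
  Z1: Z = jωL = j·377·0.0071 = 0 + j2.677 Ω
  Z2: Z = jωL = j·377·0.0231 = 0 + j8.708 Ω
  Z3: Z = R = 146 Ω
Step 3 — With open output, the series arm Z2 and the output shunt Z3 appear in series to ground: Z2 + Z3 = 146 + j8.708 Ω.
Step 4 — Parallel with input shunt Z1: Z_in = Z1 || (Z2 + Z3) = 0.04877 + j2.673 Ω = 2.673∠89.0° Ω.
Step 5 — Power factor: PF = cos(φ) = Re(Z)/|Z| = 0.04877/2.673 = 0.01825.
Step 6 — Type: Im(Z) = 2.673 ⇒ lagging (phase φ = 89.0°).

PF = 0.01825 (lagging, φ = 89.0°)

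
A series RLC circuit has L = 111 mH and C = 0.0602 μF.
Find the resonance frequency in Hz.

Step 1 — Resonance condition Im(Z)=0 gives ω₀ = 1/√(LC).
Step 2 — ω₀ = 1/√(0.111·6.02e-08) = 1.223e+04 rad/s.
Step 3 — f₀ = ω₀/(2π) = 1947 Hz.

f₀ = 1947 Hz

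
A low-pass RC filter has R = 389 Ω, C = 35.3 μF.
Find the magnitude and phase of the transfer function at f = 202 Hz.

Step 1 — Angular frequency: ω = 2π·202 = 1269 rad/s.
Step 2 — Transfer function: H(jω) = 1/(1 + jωRC).
Step 3 — Denominator: 1 + jωRC = 1 + j·1269·389·3.53e-05 = 1 + j17.43.
Step 4 — H = 0.003281 - j0.05719.
Step 5 — Magnitude: |H| = 0.05728 (-24.8 dB); phase: φ = -86.7°.

|H| = 0.05728 (-24.8 dB), φ = -86.7°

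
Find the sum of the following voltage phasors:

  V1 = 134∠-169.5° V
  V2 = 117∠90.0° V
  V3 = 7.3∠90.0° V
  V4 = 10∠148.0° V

Step 1 — Convert each phasor to rectangular form:
  V1 = 134·(cos(-169.5°) + j·sin(-169.5°)) = -131.8 - j24.42 V
  V2 = 117·(cos(90.0°) + j·sin(90.0°)) = 0 + j117 V
  V3 = 7.3·(cos(90.0°) + j·sin(90.0°)) = 0 + j7.3 V
  V4 = 10·(cos(148.0°) + j·sin(148.0°)) = -8.48 + j5.299 V
Step 2 — Sum components: V_total = -140.2 + j105.2 V.
Step 3 — Convert to polar: |V_total| = 175.3 V, ∠V_total = 143.1°.

V_total = 175.3∠143.1° V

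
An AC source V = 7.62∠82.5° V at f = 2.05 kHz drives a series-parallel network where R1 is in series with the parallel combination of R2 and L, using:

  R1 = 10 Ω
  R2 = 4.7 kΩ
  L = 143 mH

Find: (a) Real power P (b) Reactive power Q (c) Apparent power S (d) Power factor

Step 1 — Angular frequency: ω = 2π·f = 2π·2050 = 1.288e+04 rad/s.
Step 2 — Component impedances:
  R1: Z = R = 10 Ω
  R2: Z = R = 4700 Ω
  L: Z = jωL = j·1.288e+04·0.143 = 0 + j1842 Ω
Step 3 — Parallel branch: R2 || L = 1/(1/R2 + 1/L) = 625.7 + j1597 Ω.
Step 4 — Series with R1: Z_total = R1 + (R2 || L) = 635.7 + j1597 Ω = 1719∠68.3° Ω.
Step 5 — Source phasor: V = 7.62∠82.5° V = 0.9946 + j7.555 V.
Step 6 — Current: I = V / Z = 0.004298 + j0.001088 A = 0.004434∠14.2° A.
Step 7 — Complex power: S = V·I* = 0.0125 + j0.03139 VA.
Step 8 — Real power: P = Re(S) = 0.0125 W.
Step 9 — Reactive power: Q = Im(S) = 0.03139 VAR.
Step 10 — Apparent power: |S| = 0.03379 VA.
Step 11 — Power factor: PF = P/|S| = 0.3699 (lagging).

(a) P = 0.0125 W  (b) Q = 0.03139 VAR  (c) S = 0.03379 VA  (d) PF = 0.3699 (lagging)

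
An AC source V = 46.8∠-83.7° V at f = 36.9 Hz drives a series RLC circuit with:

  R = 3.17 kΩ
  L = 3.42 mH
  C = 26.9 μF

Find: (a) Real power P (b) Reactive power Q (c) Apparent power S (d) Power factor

Step 1 — Angular frequency: ω = 2π·f = 2π·36.9 = 231.8 rad/s.
Step 2 — Component impedances:
  R: Z = R = 3170 Ω
  L: Z = jωL = j·231.8·0.00342 = 0 + j0.7929 Ω
  C: Z = 1/(jωC) = -j/(ω·C) = 0 - j160.3 Ω
Step 3 — Series combination: Z_total = R + L + C = 3170 - j159.5 Ω = 3174∠-2.9° Ω.
Step 4 — Source phasor: V = 46.8∠-83.7° V = 5.136 - j46.52 V.
Step 5 — Current: I = V / Z = 0.002353 - j0.01456 A = 0.01474∠-80.8° A.
Step 6 — Complex power: S = V·I* = 0.6892 - j0.03469 VA.
Step 7 — Real power: P = Re(S) = 0.6892 W.
Step 8 — Reactive power: Q = Im(S) = -0.03469 VAR.
Step 9 — Apparent power: |S| = 0.6901 VA.
Step 10 — Power factor: PF = P/|S| = 0.9987 (leading).

(a) P = 0.6892 W  (b) Q = -0.03469 VAR  (c) S = 0.6901 VA  (d) PF = 0.9987 (leading)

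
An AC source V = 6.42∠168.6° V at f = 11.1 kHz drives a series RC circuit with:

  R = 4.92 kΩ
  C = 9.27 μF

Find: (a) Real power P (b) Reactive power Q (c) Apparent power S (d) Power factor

Step 1 — Angular frequency: ω = 2π·f = 2π·1.11e+04 = 6.974e+04 rad/s.
Step 2 — Component impedances:
  R: Z = R = 4920 Ω
  C: Z = 1/(jωC) = -j/(ω·C) = 0 - j1.547 Ω
Step 3 — Series combination: Z_total = R + C = 4920 - j1.547 Ω = 4920∠-0.0° Ω.
Step 4 — Source phasor: V = 6.42∠168.6° V = -6.293 + j1.269 V.
Step 5 — Current: I = V / Z = -0.001279 + j0.0002575 A = 0.001305∠168.6° A.
Step 6 — Complex power: S = V·I* = 0.008377 - j2.634e-06 VA.
Step 7 — Real power: P = Re(S) = 0.008377 W.
Step 8 — Reactive power: Q = Im(S) = -2.634e-06 VAR.
Step 9 — Apparent power: |S| = 0.008377 VA.
Step 10 — Power factor: PF = P/|S| = 1 (leading).

(a) P = 0.008377 W  (b) Q = -2.634e-06 VAR  (c) S = 0.008377 VA  (d) PF = 1 (leading)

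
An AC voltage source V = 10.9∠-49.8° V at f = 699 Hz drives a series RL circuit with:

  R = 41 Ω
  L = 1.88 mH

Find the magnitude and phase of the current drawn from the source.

Step 1 — Angular frequency: ω = 2π·f = 2π·699 = 4392 rad/s.
Step 2 — Component impedances:
  R: Z = R = 41 Ω
  L: Z = jωL = j·4392·0.00188 = 0 + j8.257 Ω
Step 3 — Series combination: Z_total = R + L = 41 + j8.257 Ω = 41.82∠11.4° Ω.
Step 4 — Source phasor: V = 10.9∠-49.8° V = 7.035 - j8.325 V.
Step 5 — Ohm's law: I = V / Z_total = (7.035 - j8.325) / (41 + j8.257) = 0.1256 - j0.2284 A.
Step 6 — Convert to polar: |I| = 0.2606 A, ∠I = -61.2°.

I = 0.2606∠-61.2° A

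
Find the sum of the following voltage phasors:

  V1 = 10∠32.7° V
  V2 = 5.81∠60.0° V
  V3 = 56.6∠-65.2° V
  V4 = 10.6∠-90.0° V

Step 1 — Convert each phasor to rectangular form:
  V1 = 10·(cos(32.7°) + j·sin(32.7°)) = 8.415 + j5.402 V
  V2 = 5.81·(cos(60.0°) + j·sin(60.0°)) = 2.905 + j5.032 V
  V3 = 56.6·(cos(-65.2°) + j·sin(-65.2°)) = 23.74 - j51.38 V
  V4 = 10.6·(cos(-90.0°) + j·sin(-90.0°)) = 0 - j10.6 V
Step 2 — Sum components: V_total = 35.06 - j51.55 V.
Step 3 — Convert to polar: |V_total| = 62.34 V, ∠V_total = -55.8°.

V_total = 62.34∠-55.8° V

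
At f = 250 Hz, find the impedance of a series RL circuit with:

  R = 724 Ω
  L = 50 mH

Step 1 — Angular frequency: ω = 2π·f = 2π·250 = 1571 rad/s.
Step 2 — Component impedances:
  R: Z = R = 724 Ω
  L: Z = jωL = j·1571·0.05 = 0 + j78.54 Ω
Step 3 — Series combination: Z_total = R + L = 724 + j78.54 Ω = 728.2∠6.2° Ω.

Z = 724 + j78.54 Ω = 728.2∠6.2° Ω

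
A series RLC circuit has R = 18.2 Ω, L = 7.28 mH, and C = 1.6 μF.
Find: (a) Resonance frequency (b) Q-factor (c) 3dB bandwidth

Step 1 — Resonance condition Im(Z)=0 gives ω₀ = 1/√(LC).
Step 2 — ω₀ = 1/√(0.00728·1.6e-06) = 9266 rad/s.
Step 3 — f₀ = ω₀/(2π) = 1475 Hz.
Step 4 — Series Q: Q = ω₀L/R = 9266·0.00728/18.2 = 3.706.
Step 5 — 3dB bandwidth: Δω = ω₀/Q = 2500 rad/s; BW = Δω/(2π) = 397.9 Hz.

(a) f₀ = 1475 Hz  (b) Q = 3.706  (c) BW = 397.9 Hz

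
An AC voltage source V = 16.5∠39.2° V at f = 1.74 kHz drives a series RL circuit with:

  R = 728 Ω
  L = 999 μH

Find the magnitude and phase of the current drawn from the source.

Step 1 — Angular frequency: ω = 2π·f = 2π·1740 = 1.093e+04 rad/s.
Step 2 — Component impedances:
  R: Z = R = 728 Ω
  L: Z = jωL = j·1.093e+04·0.000999 = 0 + j10.92 Ω
Step 3 — Series combination: Z_total = R + L = 728 + j10.92 Ω = 728.1∠0.9° Ω.
Step 4 — Source phasor: V = 16.5∠39.2° V = 12.79 + j10.43 V.
Step 5 — Ohm's law: I = V / Z_total = (12.79 + j10.43) / (728 + j10.92) = 0.01777 + j0.01406 A.
Step 6 — Convert to polar: |I| = 0.02266 A, ∠I = 38.3°.

I = 0.02266∠38.3° A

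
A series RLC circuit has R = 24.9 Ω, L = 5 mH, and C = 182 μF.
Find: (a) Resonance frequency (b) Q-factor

Step 1 — Resonance condition Im(Z)=0 gives ω₀ = 1/√(LC).
Step 2 — ω₀ = 1/√(0.005·0.000182) = 1048 rad/s.
Step 3 — f₀ = ω₀/(2π) = 166.8 Hz.
Step 4 — Series Q: Q = ω₀L/R = 1048·0.005/24.9 = 0.2105.

(a) f₀ = 166.8 Hz  (b) Q = 0.2105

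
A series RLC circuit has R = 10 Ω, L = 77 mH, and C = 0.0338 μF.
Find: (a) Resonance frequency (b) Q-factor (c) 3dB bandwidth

Step 1 — Resonance condition Im(Z)=0 gives ω₀ = 1/√(LC).
Step 2 — ω₀ = 1/√(0.077·3.38e-08) = 1.96e+04 rad/s.
Step 3 — f₀ = ω₀/(2π) = 3120 Hz.
Step 4 — Series Q: Q = ω₀L/R = 1.96e+04·0.077/10 = 150.9.
Step 5 — 3dB bandwidth: Δω = ω₀/Q = 129.9 rad/s; BW = Δω/(2π) = 20.67 Hz.

(a) f₀ = 3120 Hz  (b) Q = 150.9  (c) BW = 20.67 Hz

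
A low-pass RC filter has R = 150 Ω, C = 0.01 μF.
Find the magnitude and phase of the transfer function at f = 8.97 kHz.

Step 1 — Angular frequency: ω = 2π·8970 = 5.636e+04 rad/s.
Step 2 — Transfer function: H(jω) = 1/(1 + jωRC).
Step 3 — Denominator: 1 + jωRC = 1 + j·5.636e+04·150·1e-08 = 1 + j0.08454.
Step 4 — H = 0.9929 - j0.08394.
Step 5 — Magnitude: |H| = 0.9964 (-0.0 dB); phase: φ = -4.8°.

|H| = 0.9964 (-0.0 dB), φ = -4.8°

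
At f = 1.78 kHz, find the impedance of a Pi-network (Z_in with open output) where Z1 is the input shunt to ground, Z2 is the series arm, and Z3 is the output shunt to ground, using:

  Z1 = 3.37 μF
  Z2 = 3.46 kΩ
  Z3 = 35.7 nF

Step 1 — Angular frequency: ω = 2π·f = 2π·1780 = 1.118e+04 rad/s.
Step 2 — Component impedances:
  Z1: Z = 1/(jωC) = -j/(ω·C) = 0 - j26.53 Ω
  Z2: Z = R = 3460 Ω
  Z3: Z = 1/(jωC) = -j/(ω·C) = 0 - j2505 Ω
Step 3 — With open output, the series arm Z2 and the output shunt Z3 appear in series to ground: Z2 + Z3 = 3460 - j2505 Ω.
Step 4 — Parallel with input shunt Z1: Z_in = Z1 || (Z2 + Z3) = 0.1325 - j26.44 Ω = 26.44∠-89.7° Ω.

Z = 0.1325 - j26.44 Ω = 26.44∠-89.7° Ω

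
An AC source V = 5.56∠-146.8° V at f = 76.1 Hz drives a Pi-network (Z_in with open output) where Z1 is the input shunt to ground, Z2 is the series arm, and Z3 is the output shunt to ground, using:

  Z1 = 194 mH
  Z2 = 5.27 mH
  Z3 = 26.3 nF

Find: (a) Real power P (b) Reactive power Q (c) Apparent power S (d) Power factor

Step 1 — Angular frequency: ω = 2π·f = 2π·76.1 = 478.2 rad/s.
Step 2 — Component impedances:
  Z1: Z = jωL = j·478.2·0.194 = 0 + j92.76 Ω
  Z2: Z = jωL = j·478.2·0.00527 = 0 + j2.52 Ω
  Z3: Z = 1/(jωC) = -j/(ω·C) = 0 - j7.952e+04 Ω
Step 3 — With open output, the series arm Z2 and the output shunt Z3 appear in series to ground: Z2 + Z3 = 0 - j7.952e+04 Ω.
Step 4 — Parallel with input shunt Z1: Z_in = Z1 || (Z2 + Z3) = 0 + j92.87 Ω = 92.87∠90.0° Ω.
Step 5 — Source phasor: V = 5.56∠-146.8° V = -4.652 - j3.044 V.
Step 6 — Current: I = V / Z = -0.03278 + j0.0501 A = 0.05987∠123.2° A.
Step 7 — Complex power: S = V·I* = 0 + j0.3329 VA.
Step 8 — Real power: P = Re(S) = 0 W.
Step 9 — Reactive power: Q = Im(S) = 0.3329 VAR.
Step 10 — Apparent power: |S| = 0.3329 VA.
Step 11 — Power factor: PF = P/|S| = 0 (lagging).

(a) P = 0 W  (b) Q = 0.3329 VAR  (c) S = 0.3329 VA  (d) PF = 0 (lagging)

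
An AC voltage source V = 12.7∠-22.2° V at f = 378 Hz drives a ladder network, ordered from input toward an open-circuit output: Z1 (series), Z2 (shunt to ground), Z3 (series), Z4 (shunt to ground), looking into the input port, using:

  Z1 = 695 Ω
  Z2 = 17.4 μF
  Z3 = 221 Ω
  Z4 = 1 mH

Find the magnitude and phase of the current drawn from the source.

Step 1 — Angular frequency: ω = 2π·f = 2π·378 = 2375 rad/s.
Step 2 — Component impedances:
  Z1: Z = R = 695 Ω
  Z2: Z = 1/(jωC) = -j/(ω·C) = 0 - j24.2 Ω
  Z3: Z = R = 221 Ω
  Z4: Z = jωL = j·2375·0.001 = 0 + j2.375 Ω
Step 3 — Ladder network (open output): work backward from the far end, alternating series and parallel combinations. Z_in = 697.6 - j23.94 Ω = 698∠-2.0° Ω.
Step 4 — Source phasor: V = 12.7∠-22.2° V = 11.76 - j4.799 V.
Step 5 — Ohm's law: I = V / Z_total = (11.76 - j4.799) / (697.6 - j23.94) = 0.01707 - j0.006293 A.
Step 6 — Convert to polar: |I| = 0.01819 A, ∠I = -20.2°.

I = 0.01819∠-20.2° A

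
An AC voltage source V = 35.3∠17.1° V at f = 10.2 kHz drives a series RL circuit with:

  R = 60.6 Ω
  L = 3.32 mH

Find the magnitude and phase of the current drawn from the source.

Step 1 — Angular frequency: ω = 2π·f = 2π·1.02e+04 = 6.409e+04 rad/s.
Step 2 — Component impedances:
  R: Z = R = 60.6 Ω
  L: Z = jωL = j·6.409e+04·0.00332 = 0 + j212.8 Ω
Step 3 — Series combination: Z_total = R + L = 60.6 + j212.8 Ω = 221.2∠74.1° Ω.
Step 4 — Source phasor: V = 35.3∠17.1° V = 33.74 + j10.38 V.
Step 5 — Ohm's law: I = V / Z_total = (33.74 + j10.38) / (60.6 + j212.8) = 0.0869 - j0.1338 A.
Step 6 — Convert to polar: |I| = 0.1596 A, ∠I = -57.0°.

I = 0.1596∠-57.0° A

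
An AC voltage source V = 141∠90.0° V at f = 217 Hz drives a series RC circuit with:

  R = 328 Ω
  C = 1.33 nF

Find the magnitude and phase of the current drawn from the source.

Step 1 — Angular frequency: ω = 2π·f = 2π·217 = 1363 rad/s.
Step 2 — Component impedances:
  R: Z = R = 328 Ω
  C: Z = 1/(jωC) = -j/(ω·C) = 0 - j5.515e+05 Ω
Step 3 — Series combination: Z_total = R + C = 328 - j5.515e+05 Ω = 5.515e+05∠-90.0° Ω.
Step 4 — Source phasor: V = 141∠90.0° V = 0 + j141 V.
Step 5 — Ohm's law: I = V / Z_total = (0 + j141) / (328 - j5.515e+05) = -0.0002557 + j1.521e-07 A.
Step 6 — Convert to polar: |I| = 0.0002557 A, ∠I = 180.0°.

I = 0.0002557∠180.0° A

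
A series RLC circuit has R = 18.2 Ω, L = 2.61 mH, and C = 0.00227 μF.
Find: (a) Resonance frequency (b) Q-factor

Step 1 — Resonance condition Im(Z)=0 gives ω₀ = 1/√(LC).
Step 2 — ω₀ = 1/√(0.00261·2.27e-09) = 4.108e+05 rad/s.
Step 3 — f₀ = ω₀/(2π) = 6.539e+04 Hz.
Step 4 — Series Q: Q = ω₀L/R = 4.108e+05·0.00261/18.2 = 58.92.

(a) f₀ = 6.539e+04 Hz  (b) Q = 58.92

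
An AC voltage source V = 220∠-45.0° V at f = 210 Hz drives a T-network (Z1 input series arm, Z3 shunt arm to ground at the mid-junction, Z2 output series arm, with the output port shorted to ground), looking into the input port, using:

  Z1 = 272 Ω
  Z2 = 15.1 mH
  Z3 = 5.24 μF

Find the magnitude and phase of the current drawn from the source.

Step 1 — Angular frequency: ω = 2π·f = 2π·210 = 1319 rad/s.
Step 2 — Component impedances:
  Z1: Z = R = 272 Ω
  Z2: Z = jωL = j·1319·0.0151 = 0 + j19.92 Ω
  Z3: Z = 1/(jωC) = -j/(ω·C) = 0 - j144.6 Ω
Step 3 — With the output port shorted to ground, the output series arm Z2 runs from the junction to ground; the shunt arm Z3 also runs from the junction to ground. They appear in parallel: Z3 || Z2 = 0 + j23.11 Ω.
Step 4 — Series with input arm Z1: Z_in = Z1 + (Z3 || Z2) = 272 + j23.11 Ω = 273∠4.9° Ω.
Step 5 — Source phasor: V = 220∠-45.0° V = 155.6 - j155.6 V.
Step 6 — Ohm's law: I = V / Z_total = (155.6 - j155.6) / (272 + j23.11) = 0.5196 - j0.6161 A.
Step 7 — Convert to polar: |I| = 0.8059 A, ∠I = -49.9°.

I = 0.8059∠-49.9° A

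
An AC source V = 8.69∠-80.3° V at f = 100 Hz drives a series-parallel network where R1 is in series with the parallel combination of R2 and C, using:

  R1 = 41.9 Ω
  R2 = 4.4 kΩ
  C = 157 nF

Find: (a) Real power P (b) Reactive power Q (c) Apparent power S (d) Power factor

Step 1 — Angular frequency: ω = 2π·f = 2π·100 = 628.3 rad/s.
Step 2 — Component impedances:
  R1: Z = R = 41.9 Ω
  R2: Z = R = 4400 Ω
  C: Z = 1/(jωC) = -j/(ω·C) = 0 - j1.014e+04 Ω
Step 3 — Parallel branch: R2 || C = 1/(1/R2 + 1/C) = 3702 - j1607 Ω.
Step 4 — Series with R1: Z_total = R1 + (R2 || C) = 3744 - j1607 Ω = 4075∠-23.2° Ω.
Step 5 — Source phasor: V = 8.69∠-80.3° V = 1.464 - j8.566 V.
Step 6 — Current: I = V / Z = 0.001159 - j0.00179 A = 0.002133∠-57.1° A.
Step 7 — Complex power: S = V·I* = 0.01703 - j0.007309 VA.
Step 8 — Real power: P = Re(S) = 0.01703 W.
Step 9 — Reactive power: Q = Im(S) = -0.007309 VAR.
Step 10 — Apparent power: |S| = 0.01853 VA.
Step 11 — Power factor: PF = P/|S| = 0.9189 (leading).

(a) P = 0.01703 W  (b) Q = -0.007309 VAR  (c) S = 0.01853 VA  (d) PF = 0.9189 (leading)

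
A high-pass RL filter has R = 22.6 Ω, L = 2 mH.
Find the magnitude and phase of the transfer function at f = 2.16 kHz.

Step 1 — Angular frequency: ω = 2π·2160 = 1.357e+04 rad/s.
Step 2 — Transfer function: H(jω) = jωL/(R + jωL).
Step 3 — Numerator jωL = j·27.14; denominator R + jωL = 22.6 + j27.14.
Step 4 — H = 0.5906 + j0.4917.
Step 5 — Magnitude: |H| = 0.7685 (-2.3 dB); phase: φ = 39.8°.

|H| = 0.7685 (-2.3 dB), φ = 39.8°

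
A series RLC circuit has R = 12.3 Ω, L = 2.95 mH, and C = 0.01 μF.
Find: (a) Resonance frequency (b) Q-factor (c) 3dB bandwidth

Step 1 — Resonance condition Im(Z)=0 gives ω₀ = 1/√(LC).
Step 2 — ω₀ = 1/√(0.00295·1e-08) = 1.841e+05 rad/s.
Step 3 — f₀ = ω₀/(2π) = 2.93e+04 Hz.
Step 4 — Series Q: Q = ω₀L/R = 1.841e+05·0.00295/12.3 = 44.16.
Step 5 — 3dB bandwidth: Δω = ω₀/Q = 4169 rad/s; BW = Δω/(2π) = 663.6 Hz.

(a) f₀ = 2.93e+04 Hz  (b) Q = 44.16  (c) BW = 663.6 Hz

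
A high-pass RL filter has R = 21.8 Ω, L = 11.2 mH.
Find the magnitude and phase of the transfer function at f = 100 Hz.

Step 1 — Angular frequency: ω = 2π·100 = 628.3 rad/s.
Step 2 — Transfer function: H(jω) = jωL/(R + jωL).
Step 3 — Numerator jωL = j·7.037; denominator R + jωL = 21.8 + j7.037.
Step 4 — H = 0.09437 + j0.2923.
Step 5 — Magnitude: |H| = 0.3072 (-10.3 dB); phase: φ = 72.1°.

|H| = 0.3072 (-10.3 dB), φ = 72.1°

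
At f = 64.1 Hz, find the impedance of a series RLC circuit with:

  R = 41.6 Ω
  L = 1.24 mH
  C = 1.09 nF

Step 1 — Angular frequency: ω = 2π·f = 2π·64.1 = 402.8 rad/s.
Step 2 — Component impedances:
  R: Z = R = 41.6 Ω
  L: Z = jωL = j·402.8·0.00124 = 0 + j0.4994 Ω
  C: Z = 1/(jωC) = -j/(ω·C) = 0 - j2.278e+06 Ω
Step 3 — Series combination: Z_total = R + L + C = 41.6 - j2.278e+06 Ω = 2.278e+06∠-90.0° Ω.

Z = 41.6 - j2.278e+06 Ω = 2.278e+06∠-90.0° Ω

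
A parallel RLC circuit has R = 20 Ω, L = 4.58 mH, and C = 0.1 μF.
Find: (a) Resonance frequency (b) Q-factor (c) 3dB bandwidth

Step 1 — Resonance: ω₀ = 1/√(LC) = 1/√(0.00458·1e-07) = 4.673e+04 rad/s.
Step 2 — f₀ = ω₀/(2π) = 7437 Hz.
Step 3 — Parallel Q: Q = R/(ω₀L) = 20/(4.673e+04·0.00458) = 0.09345.
Step 4 — Bandwidth: Δω = ω₀/Q = 5e+05 rad/s; BW = Δω/(2π) = 7.958e+04 Hz.

(a) f₀ = 7437 Hz  (b) Q = 0.09345  (c) BW = 7.958e+04 Hz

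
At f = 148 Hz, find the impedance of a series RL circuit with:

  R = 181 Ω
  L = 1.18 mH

Step 1 — Angular frequency: ω = 2π·f = 2π·148 = 929.9 rad/s.
Step 2 — Component impedances:
  R: Z = R = 181 Ω
  L: Z = jωL = j·929.9·0.00118 = 0 + j1.097 Ω
Step 3 — Series combination: Z_total = R + L = 181 + j1.097 Ω = 181∠0.3° Ω.

Z = 181 + j1.097 Ω = 181∠0.3° Ω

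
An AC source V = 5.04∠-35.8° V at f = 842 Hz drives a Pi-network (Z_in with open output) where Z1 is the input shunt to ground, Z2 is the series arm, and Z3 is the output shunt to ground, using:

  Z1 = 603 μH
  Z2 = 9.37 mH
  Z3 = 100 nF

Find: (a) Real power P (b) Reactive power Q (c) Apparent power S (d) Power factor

Step 1 — Angular frequency: ω = 2π·f = 2π·842 = 5290 rad/s.
Step 2 — Component impedances:
  Z1: Z = jωL = j·5290·0.000603 = 0 + j3.19 Ω
  Z2: Z = jωL = j·5290·0.00937 = 0 + j49.57 Ω
  Z3: Z = 1/(jωC) = -j/(ω·C) = 0 - j1890 Ω
Step 3 — With open output, the series arm Z2 and the output shunt Z3 appear in series to ground: Z2 + Z3 = 0 - j1841 Ω.
Step 4 — Parallel with input shunt Z1: Z_in = Z1 || (Z2 + Z3) = 0 + j3.196 Ω = 3.196∠90.0° Ω.
Step 5 — Source phasor: V = 5.04∠-35.8° V = 4.088 - j2.948 V.
Step 6 — Current: I = V / Z = -0.9226 - j1.279 A = 1.577∠-125.8° A.
Step 7 — Complex power: S = V·I* = 0 + j7.949 VA.
Step 8 — Real power: P = Re(S) = 0 W.
Step 9 — Reactive power: Q = Im(S) = 7.949 VAR.
Step 10 — Apparent power: |S| = 7.949 VA.
Step 11 — Power factor: PF = P/|S| = 0 (lagging).

(a) P = 0 W  (b) Q = 7.949 VAR  (c) S = 7.949 VA  (d) PF = 0 (lagging)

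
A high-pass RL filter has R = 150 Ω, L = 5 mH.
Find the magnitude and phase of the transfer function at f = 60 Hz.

Step 1 — Angular frequency: ω = 2π·60 = 377 rad/s.
Step 2 — Transfer function: H(jω) = jωL/(R + jωL).
Step 3 — Numerator jωL = j·1.885; denominator R + jωL = 150 + j1.885.
Step 4 — H = 0.0001579 + j0.01256.
Step 5 — Magnitude: |H| = 0.01257 (-38.0 dB); phase: φ = 89.3°.

|H| = 0.01257 (-38.0 dB), φ = 89.3°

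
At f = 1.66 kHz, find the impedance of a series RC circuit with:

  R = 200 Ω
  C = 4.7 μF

Step 1 — Angular frequency: ω = 2π·f = 2π·1660 = 1.043e+04 rad/s.
Step 2 — Component impedances:
  R: Z = R = 200 Ω
  C: Z = 1/(jωC) = -j/(ω·C) = 0 - j20.4 Ω
Step 3 — Series combination: Z_total = R + C = 200 - j20.4 Ω = 201∠-5.8° Ω.

Z = 200 - j20.4 Ω = 201∠-5.8° Ω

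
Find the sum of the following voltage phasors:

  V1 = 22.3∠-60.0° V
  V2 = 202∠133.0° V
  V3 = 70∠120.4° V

Step 1 — Convert each phasor to rectangular form:
  V1 = 22.3·(cos(-60.0°) + j·sin(-60.0°)) = 11.15 - j19.31 V
  V2 = 202·(cos(133.0°) + j·sin(133.0°)) = -137.8 + j147.7 V
  V3 = 70·(cos(120.4°) + j·sin(120.4°)) = -35.42 + j60.38 V
Step 2 — Sum components: V_total = -162 + j188.8 V.
Step 3 — Convert to polar: |V_total| = 248.8 V, ∠V_total = 130.6°.

V_total = 248.8∠130.6° V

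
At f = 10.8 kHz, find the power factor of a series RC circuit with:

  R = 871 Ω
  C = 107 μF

Step 1 — Angular frequency: ω = 2π·f = 2π·1.08e+04 = 6.786e+04 rad/s.
Step 2 — Component impedances:
  R: Z = R = 871 Ω
  C: Z = 1/(jωC) = -j/(ω·C) = 0 - j0.1377 Ω
Step 3 — Series combination: Z_total = R + C = 871 - j0.1377 Ω = 871∠-0.0° Ω.
Step 4 — Power factor: PF = cos(φ) = Re(Z)/|Z| = 871/871 = 1.
Step 5 — Type: Im(Z) = -0.1377 ⇒ leading (phase φ = -0.0°).

PF = 1 (leading, φ = -0.0°)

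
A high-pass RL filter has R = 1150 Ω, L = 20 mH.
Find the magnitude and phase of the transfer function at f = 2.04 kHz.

Step 1 — Angular frequency: ω = 2π·2040 = 1.282e+04 rad/s.
Step 2 — Transfer function: H(jω) = jωL/(R + jωL).
Step 3 — Numerator jωL = j·256.4; denominator R + jωL = 1150 + j256.4.
Step 4 — H = 0.04734 + j0.2124.
Step 5 — Magnitude: |H| = 0.2176 (-13.2 dB); phase: φ = 77.4°.

|H| = 0.2176 (-13.2 dB), φ = 77.4°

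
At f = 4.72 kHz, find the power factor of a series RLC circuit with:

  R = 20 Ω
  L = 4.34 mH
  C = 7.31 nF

Step 1 — Angular frequency: ω = 2π·f = 2π·4720 = 2.966e+04 rad/s.
Step 2 — Component impedances:
  R: Z = R = 20 Ω
  L: Z = jωL = j·2.966e+04·0.00434 = 0 + j128.7 Ω
  C: Z = 1/(jωC) = -j/(ω·C) = 0 - j4613 Ω
Step 3 — Series combination: Z_total = R + L + C = 20 - j4484 Ω = 4484∠-89.7° Ω.
Step 4 — Power factor: PF = cos(φ) = Re(Z)/|Z| = 20/4484 = 0.00446.
Step 5 — Type: Im(Z) = -4484 ⇒ leading (phase φ = -89.7°).

PF = 0.00446 (leading, φ = -89.7°)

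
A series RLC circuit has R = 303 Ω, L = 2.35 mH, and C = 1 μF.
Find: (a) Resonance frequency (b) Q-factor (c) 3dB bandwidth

Step 1 — Resonance: ω₀ = 1/√(LC) = 1/√(0.00235·1e-06) = 2.063e+04 rad/s.
Step 2 — f₀ = ω₀/(2π) = 3283 Hz.
Step 3 — Series Q: Q = ω₀L/R = 2.063e+04·0.00235/303 = 0.16.
Step 4 — Bandwidth: Δω = ω₀/Q = 1.289e+05 rad/s; BW = Δω/(2π) = 2.052e+04 Hz.

(a) f₀ = 3283 Hz  (b) Q = 0.16  (c) BW = 2.052e+04 Hz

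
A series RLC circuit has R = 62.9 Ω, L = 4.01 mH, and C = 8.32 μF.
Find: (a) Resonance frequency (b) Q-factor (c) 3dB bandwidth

Step 1 — Resonance condition Im(Z)=0 gives ω₀ = 1/√(LC).
Step 2 — ω₀ = 1/√(0.00401·8.32e-06) = 5475 rad/s.
Step 3 — f₀ = ω₀/(2π) = 871.3 Hz.
Step 4 — Series Q: Q = ω₀L/R = 5475·0.00401/62.9 = 0.349.
Step 5 — 3dB bandwidth: Δω = ω₀/Q = 1.569e+04 rad/s; BW = Δω/(2π) = 2496 Hz.

(a) f₀ = 871.3 Hz  (b) Q = 0.349  (c) BW = 2496 Hz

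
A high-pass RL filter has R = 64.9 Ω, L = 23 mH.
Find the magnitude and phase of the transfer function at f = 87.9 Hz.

Step 1 — Angular frequency: ω = 2π·87.9 = 552.3 rad/s.
Step 2 — Transfer function: H(jω) = jωL/(R + jωL).
Step 3 — Numerator jωL = j·12.7; denominator R + jωL = 64.9 + j12.7.
Step 4 — H = 0.0369 + j0.1885.
Step 5 — Magnitude: |H| = 0.1921 (-14.3 dB); phase: φ = 78.9°.

|H| = 0.1921 (-14.3 dB), φ = 78.9°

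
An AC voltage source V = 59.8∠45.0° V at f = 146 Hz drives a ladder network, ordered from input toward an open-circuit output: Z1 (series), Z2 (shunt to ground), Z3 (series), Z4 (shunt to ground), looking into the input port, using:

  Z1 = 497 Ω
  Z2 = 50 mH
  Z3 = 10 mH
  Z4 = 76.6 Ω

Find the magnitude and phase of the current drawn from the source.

Step 1 — Angular frequency: ω = 2π·f = 2π·146 = 917.3 rad/s.
Step 2 — Component impedances:
  Z1: Z = R = 497 Ω
  Z2: Z = jωL = j·917.3·0.05 = 0 + j45.87 Ω
  Z3: Z = jωL = j·917.3·0.01 = 0 + j9.173 Ω
  Z4: Z = R = 76.6 Ω
Step 3 — Ladder network (open output): work backward from the far end, alternating series and parallel combinations. Z_in = 515.1 + j32.85 Ω = 516.2∠3.6° Ω.
Step 4 — Source phasor: V = 59.8∠45.0° V = 42.28 + j42.28 V.
Step 5 — Ohm's law: I = V / Z_total = (42.28 + j42.28) / (515.1 + j32.85) = 0.08697 + j0.07654 A.
Step 6 — Convert to polar: |I| = 0.1159 A, ∠I = 41.4°.

I = 0.1159∠41.4° A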